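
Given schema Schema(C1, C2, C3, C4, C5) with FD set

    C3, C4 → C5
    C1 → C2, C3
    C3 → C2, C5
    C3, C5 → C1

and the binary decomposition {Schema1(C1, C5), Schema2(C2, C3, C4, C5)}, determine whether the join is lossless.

Common attributes: Schema1 ∩ Schema2 = {C5}.
No dependency enlarges {C5}, so (C5)⁺ = {C5}.
The closure contains neither all of Schema1 = {C1, C5} nor all of Schema2 = {C2, C3, C4, C5}, so the common attributes are not a superkey of either fragment. The join is lossy.

No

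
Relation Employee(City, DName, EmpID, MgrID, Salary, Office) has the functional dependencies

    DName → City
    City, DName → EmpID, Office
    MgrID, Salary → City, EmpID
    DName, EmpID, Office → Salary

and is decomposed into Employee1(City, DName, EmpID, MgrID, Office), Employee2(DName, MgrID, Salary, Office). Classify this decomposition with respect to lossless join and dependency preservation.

Lossless test: (DName, MgrID, Office)⁺ = {City, DName, EmpID, MgrID, Salary, Office}, which contains all of one fragment — lossless.
Dependency preservation: the restricted closure of {MgrID, Salary} across the fragments never reaches {City, EmpID}, so MgrID, Salary → City, EmpID cannot be enforced without a join — not preserved.

lossless but not dependency-preserving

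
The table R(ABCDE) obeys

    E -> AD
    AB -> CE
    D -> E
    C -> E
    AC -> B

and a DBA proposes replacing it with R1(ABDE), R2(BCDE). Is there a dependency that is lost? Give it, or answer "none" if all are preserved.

none

E → AD lies within R1.
AB → CE: restricted closure across fragments reaches CE.
D → E lies within R1.
C → E lies within R2.
AC → B: restricted closure across fragments reaches B.
Every dependency is enforceable on the fragments, so the decomposition is dependency-preserving.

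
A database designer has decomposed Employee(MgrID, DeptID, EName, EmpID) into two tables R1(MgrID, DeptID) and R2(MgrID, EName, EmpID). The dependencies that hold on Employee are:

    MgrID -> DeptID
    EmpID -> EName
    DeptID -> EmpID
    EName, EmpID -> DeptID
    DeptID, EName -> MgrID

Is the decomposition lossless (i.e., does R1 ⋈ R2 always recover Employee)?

Common attributes: R1 ∩ R2 = {MgrID}.
Closure of {MgrID}: MgrID → DeptID applies, adding DeptID; DeptID → EmpID applies, adding EmpID; EmpID → EName applies, adding EName. So (MgrID)⁺ = {MgrID, DeptID, EName, EmpID}.
This closure contains every attribute of R1, so R1 ∩ R2 → R1. The join is lossless.

Yes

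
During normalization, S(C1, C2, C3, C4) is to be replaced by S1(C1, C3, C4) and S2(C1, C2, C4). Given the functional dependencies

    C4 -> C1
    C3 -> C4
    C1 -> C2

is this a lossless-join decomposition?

Common attributes: S1 ∩ S2 = {C1, C4}.
Closure of {C1, C4}: C1 → C2 applies, adding C2. So (C1, C4)⁺ = {C1, C2, C4}.
This closure contains every attribute of S2, so S1 ∩ S2 → S2. The join is lossless.

Yes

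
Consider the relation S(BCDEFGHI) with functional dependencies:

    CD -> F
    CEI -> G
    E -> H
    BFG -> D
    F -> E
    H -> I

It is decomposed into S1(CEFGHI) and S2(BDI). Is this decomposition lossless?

Common attributes: S1 ∩ S2 = {I}.
No dependency enlarges {I}, so (I)⁺ = {I}.
The closure contains neither all of S1 = {CEFGHI} nor all of S2 = {BDI}, so the common attributes are not a superkey of either fragment. The join is lossy.

No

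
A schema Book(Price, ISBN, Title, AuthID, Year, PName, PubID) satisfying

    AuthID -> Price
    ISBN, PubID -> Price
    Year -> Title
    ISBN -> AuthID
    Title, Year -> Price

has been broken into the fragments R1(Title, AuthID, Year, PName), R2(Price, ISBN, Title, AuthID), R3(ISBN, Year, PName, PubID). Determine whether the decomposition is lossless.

Yes

Chase test. Columns are Price, ISBN, Title, AuthID, Year, PName, PubID; row i has aⱼ where attribute j ∈ Ri, else bᵢⱼ.
Initial tableau (one row per fragment):
  row 1: b11 b12 a3 a4 a5 a6 b17
  row 2: a1 a2 a3 a4 b25 b26 b27
  row 3: b31 a2 b33 b34 a5 a6 a7
Rows 1 and 2 agree on AuthID; apply AuthID→Price and equate their Price entries.
Rows 1 and 3 agree on Year; apply Year→Title and equate their Title entries.
Rows 2 and 3 agree on ISBN; apply ISBN→AuthID and equate their AuthID entries.
Rows 1 and 3 agree on Title, Year; apply Title, Year→Price and equate their Price entries.
Row 3 is now all distinguished symbols — the join is lossless.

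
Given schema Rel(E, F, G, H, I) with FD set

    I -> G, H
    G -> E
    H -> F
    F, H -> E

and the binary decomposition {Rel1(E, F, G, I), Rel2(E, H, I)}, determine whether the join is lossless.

Common attributes: Rel1 ∩ Rel2 = {E, I}.
Closure of {E, I}: I → G, H applies, adding G, H; H → F applies, adding F. So (E, I)⁺ = {E, F, G, H, I}.
This closure contains every attribute of Rel1, so Rel1 ∩ Rel2 → Rel1. The join is lossless.

Yes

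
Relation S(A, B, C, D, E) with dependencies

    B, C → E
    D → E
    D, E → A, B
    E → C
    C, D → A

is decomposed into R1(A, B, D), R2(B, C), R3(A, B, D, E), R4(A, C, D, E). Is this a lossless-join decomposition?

Chase test. Columns are A, B, C, D, E; row i has aⱼ where attribute j ∈ Ri, else bᵢⱼ.
Initial tableau (one row per fragment):
  row 1: a1 a2 b13 a4 b15
  row 2: b21 a2 a3 b24 b25
  row 3: a1 a2 b33 a4 a5
  row 4: a1 b42 a3 a4 a5
Rows 1 and 3 agree on D; apply D→E and equate their E entries.
Rows 1 and 4 agree on D, E; apply D, E→A, B and equate their A, B entries.
Rows 1 and 3 agree on E; apply E→C and equate their C entries.
Rows 1 and 4 agree on E; apply E→C and equate their C entries.
Rows 1 and 2 agree on B, C; apply B, C→E and equate their E entries.
Row 1 is now all distinguished symbols — the join is lossless.

Yes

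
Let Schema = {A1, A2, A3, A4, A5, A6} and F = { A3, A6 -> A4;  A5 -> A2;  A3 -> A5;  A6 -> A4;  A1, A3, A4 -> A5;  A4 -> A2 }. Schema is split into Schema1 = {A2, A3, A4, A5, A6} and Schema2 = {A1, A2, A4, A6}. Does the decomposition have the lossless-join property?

No

Common attributes: Schema1 ∩ Schema2 = {A2, A4, A6}.
No dependency enlarges {A2, A4, A6}, so (A2, A4, A6)⁺ = {A2, A4, A6}.
The closure contains neither all of Schema1 = {A2, A3, A4, A5, A6} nor all of Schema2 = {A1, A2, A4, A6}, so the common attributes are not a superkey of either fragment. The join is lossy.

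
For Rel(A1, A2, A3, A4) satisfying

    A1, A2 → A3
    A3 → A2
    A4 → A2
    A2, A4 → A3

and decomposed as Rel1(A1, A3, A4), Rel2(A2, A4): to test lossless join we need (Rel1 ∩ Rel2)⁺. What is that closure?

A2, A3, A4

Rel1 ∩ Rel2 = {A4}.
A4 → A2 applies, adding A2
A2, A4 → A3 applies, adding A3
Closure: {A2, A3, A4}.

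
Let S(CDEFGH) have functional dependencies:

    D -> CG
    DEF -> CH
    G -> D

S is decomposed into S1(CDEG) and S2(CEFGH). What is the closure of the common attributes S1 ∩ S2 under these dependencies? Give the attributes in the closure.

CDEG

S1 ∩ S2 = {CEG}.
G → D applies, adding D
Closure: {CDEG}.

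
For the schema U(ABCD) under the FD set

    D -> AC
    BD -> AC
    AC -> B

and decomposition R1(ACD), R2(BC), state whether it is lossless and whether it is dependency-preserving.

Lossless test: (C)⁺ = {C}, which is a superkey of neither fragment — lossy.
Dependency preservation: the restricted closure of {AC} across the fragments never reaches {B}, so AC → B cannot be enforced without a join — not preserved.

lossy and not dependency-preserving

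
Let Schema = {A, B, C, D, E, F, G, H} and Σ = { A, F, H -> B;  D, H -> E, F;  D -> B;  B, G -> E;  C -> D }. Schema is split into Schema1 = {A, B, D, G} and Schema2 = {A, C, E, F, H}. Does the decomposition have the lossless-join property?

No

Common attributes: Schema1 ∩ Schema2 = {A}.
No dependency enlarges {A}, so (A)⁺ = {A}.
The closure contains neither all of Schema1 = {A, B, D, G} nor all of Schema2 = {A, C, E, F, H}, so the common attributes are not a superkey of either fragment. The join is lossy.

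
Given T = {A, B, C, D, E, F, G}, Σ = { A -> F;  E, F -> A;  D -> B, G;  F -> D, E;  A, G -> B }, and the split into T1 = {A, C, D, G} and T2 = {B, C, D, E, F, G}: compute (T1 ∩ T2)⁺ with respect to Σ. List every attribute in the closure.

B, C, D, G

T1 ∩ T2 = {C, D, G}.
D → B, G applies, adding B
Closure: {B, C, D, G}.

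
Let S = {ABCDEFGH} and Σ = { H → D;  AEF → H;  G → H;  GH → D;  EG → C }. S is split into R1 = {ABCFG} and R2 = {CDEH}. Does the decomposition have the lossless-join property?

Common attributes: R1 ∩ R2 = {C}.
No dependency enlarges {C}, so (C)⁺ = {C}.
The closure contains neither all of R1 = {ABCFG} nor all of R2 = {CDEH}, so the common attributes are not a superkey of either fragment. The join is lossy.

No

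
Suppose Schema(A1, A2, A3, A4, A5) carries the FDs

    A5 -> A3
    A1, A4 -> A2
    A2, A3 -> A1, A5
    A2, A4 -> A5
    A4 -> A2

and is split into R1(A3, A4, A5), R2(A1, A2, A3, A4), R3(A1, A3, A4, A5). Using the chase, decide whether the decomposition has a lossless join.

Yes

Chase test. Columns are A1, A2, A3, A4, A5; row i has aⱼ where attribute j ∈ Ri, else bᵢⱼ.
Initial tableau (one row per fragment):
  row 1: b11 b12 a3 a4 a5
  row 2: a1 a2 a3 a4 b25
  row 3: a1 b32 a3 a4 a5
Rows 2 and 3 agree on A1, A4; apply A1, A4→A2 and equate their A2 entries.
Rows 2 and 3 agree on A2, A3; apply A2, A3→A1, A5 and equate their A1, A5 entries.
Rows 1 and 2 agree on A4; apply A4→A2 and equate their A2 entries.
Rows 1 and 2 agree on A2, A3; apply A2, A3→A1, A5 and equate their A1, A5 entries.
Row 1 is now all distinguished symbols — the join is lossless.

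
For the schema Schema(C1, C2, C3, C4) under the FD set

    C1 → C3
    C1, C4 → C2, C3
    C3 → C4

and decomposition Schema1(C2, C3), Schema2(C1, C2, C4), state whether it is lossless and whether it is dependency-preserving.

lossy and not dependency-preserving

Lossless test: (C2)⁺ = {C2}, which is a superkey of neither fragment — lossy.
Dependency preservation: the restricted closure of {C1} across the fragments never reaches {C3}, so C1 → C3 cannot be enforced without a join — not preserved.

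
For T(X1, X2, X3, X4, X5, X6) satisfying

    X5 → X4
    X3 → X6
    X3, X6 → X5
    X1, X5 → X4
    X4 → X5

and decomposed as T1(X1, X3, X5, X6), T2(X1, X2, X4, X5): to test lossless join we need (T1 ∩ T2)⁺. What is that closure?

X1, X4, X5

T1 ∩ T2 = {X1, X5}.
X5 → X4 applies, adding X4
Closure: {X1, X4, X5}.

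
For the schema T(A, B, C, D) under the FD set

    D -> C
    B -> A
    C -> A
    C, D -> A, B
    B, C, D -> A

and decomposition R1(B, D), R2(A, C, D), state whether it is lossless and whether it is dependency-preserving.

lossless but not dependency-preserving

Lossless test: (D)⁺ = {A, B, C, D}, which contains all of one fragment — lossless.
Dependency preservation: the restricted closure of {B} across the fragments never reaches {A}, so B → A cannot be enforced without a join — not preserved.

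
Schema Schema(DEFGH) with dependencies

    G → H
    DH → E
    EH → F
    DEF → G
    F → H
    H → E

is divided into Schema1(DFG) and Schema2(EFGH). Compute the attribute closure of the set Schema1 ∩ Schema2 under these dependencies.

EFGH

Schema1 ∩ Schema2 = {FG}.
G → H applies, adding H
H → E applies, adding E
Closure: {EFGH}.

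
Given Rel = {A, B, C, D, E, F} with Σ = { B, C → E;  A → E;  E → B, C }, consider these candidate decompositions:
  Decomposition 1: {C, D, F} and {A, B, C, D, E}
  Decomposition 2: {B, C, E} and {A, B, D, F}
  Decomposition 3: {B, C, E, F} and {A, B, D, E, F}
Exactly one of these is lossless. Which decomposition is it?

Decomposition 3

Decomposition 1: common = {C, D}, closure = {C, D} → lossy.
Decomposition 2: common = {B}, closure = {B} → lossy.
Decomposition 3: common = {B, E, F}, closure = {B, C, E, F} → lossless.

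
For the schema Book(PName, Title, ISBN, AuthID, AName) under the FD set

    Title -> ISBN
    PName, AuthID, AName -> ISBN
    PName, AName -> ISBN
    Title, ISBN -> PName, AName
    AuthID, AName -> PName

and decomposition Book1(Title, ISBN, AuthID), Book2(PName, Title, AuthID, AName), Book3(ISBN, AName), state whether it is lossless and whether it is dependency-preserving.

lossless but not dependency-preserving

Lossless test (chase): Rows 1 and 2 agree on Title; apply Title→ISBN and equate their ISBN entries. Rows 1 and 2 agree on Title, ISBN; apply Title, ISBN→PName, AName and equate their PName, AName entries. Row 1 is now all distinguished symbols — the join is lossless.
Dependency preservation: the restricted closure of {PName, AuthID, AName} across the fragments never reaches {ISBN}, so PName, AuthID, AName → ISBN cannot be enforced without a join — not preserved.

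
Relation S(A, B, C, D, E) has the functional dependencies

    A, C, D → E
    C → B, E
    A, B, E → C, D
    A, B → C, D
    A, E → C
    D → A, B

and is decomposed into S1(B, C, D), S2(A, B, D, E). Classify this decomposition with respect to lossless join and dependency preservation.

Lossless test: (B, D)⁺ = {A, B, C, D, E}, which contains all of one fragment — lossless.
Dependency preservation: the restricted closure of {C} across the fragments never reaches {B, E}, so C → B, E cannot be enforced without a join — not preserved.

lossless but not dependency-preserving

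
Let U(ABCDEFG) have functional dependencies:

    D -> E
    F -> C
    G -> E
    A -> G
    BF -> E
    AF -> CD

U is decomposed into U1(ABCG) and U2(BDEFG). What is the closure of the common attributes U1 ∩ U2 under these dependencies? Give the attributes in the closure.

U1 ∩ U2 = {BG}.
G → E applies, adding E
Closure: {BEG}.

BEG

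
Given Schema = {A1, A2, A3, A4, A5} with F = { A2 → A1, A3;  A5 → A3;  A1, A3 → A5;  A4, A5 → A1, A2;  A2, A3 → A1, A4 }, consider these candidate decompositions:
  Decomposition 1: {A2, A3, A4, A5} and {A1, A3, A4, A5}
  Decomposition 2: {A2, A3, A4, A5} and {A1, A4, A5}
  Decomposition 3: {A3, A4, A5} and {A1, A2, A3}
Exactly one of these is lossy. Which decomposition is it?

Decomposition 1: common = {A3, A4, A5}, closure = {A1, A2, A3, A4, A5} → lossless.
Decomposition 2: common = {A4, A5}, closure = {A1, A2, A3, A4, A5} → lossless.
Decomposition 3: common = {A3}, closure = {A3} → lossy.

Decomposition 3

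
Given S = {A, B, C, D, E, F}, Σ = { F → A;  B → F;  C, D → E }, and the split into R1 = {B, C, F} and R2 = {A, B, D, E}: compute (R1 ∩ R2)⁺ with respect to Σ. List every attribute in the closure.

R1 ∩ R2 = {B}.
B → F applies, adding F
F → A applies, adding A
Closure: {A, B, F}.

A, B, F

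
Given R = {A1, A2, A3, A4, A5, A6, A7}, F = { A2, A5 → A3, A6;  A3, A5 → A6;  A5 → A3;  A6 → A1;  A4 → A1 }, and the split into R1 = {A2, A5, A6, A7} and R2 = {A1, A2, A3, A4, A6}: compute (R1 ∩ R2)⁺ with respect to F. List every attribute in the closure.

A1, A2, A6

R1 ∩ R2 = {A2, A6}.
A6 → A1 applies, adding A1
Closure: {A1, A2, A6}.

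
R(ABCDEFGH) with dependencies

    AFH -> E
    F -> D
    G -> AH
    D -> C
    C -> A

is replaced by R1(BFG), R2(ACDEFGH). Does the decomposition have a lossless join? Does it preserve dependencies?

Lossless test: (FG)⁺ = {ACDEFGH}, which contains all of one fragment — lossless.
Dependency preservation: every FD's attributes lie within a single fragment, so each can be enforced locally — preserved.

lossless and dependency-preserving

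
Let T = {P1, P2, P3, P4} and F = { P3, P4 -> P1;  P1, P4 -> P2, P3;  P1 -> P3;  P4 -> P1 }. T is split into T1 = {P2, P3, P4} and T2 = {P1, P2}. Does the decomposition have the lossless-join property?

Common attributes: T1 ∩ T2 = {P2}.
No dependency enlarges {P2}, so (P2)⁺ = {P2}.
The closure contains neither all of T1 = {P2, P3, P4} nor all of T2 = {P1, P2}, so the common attributes are not a superkey of either fragment. The join is lossy.

No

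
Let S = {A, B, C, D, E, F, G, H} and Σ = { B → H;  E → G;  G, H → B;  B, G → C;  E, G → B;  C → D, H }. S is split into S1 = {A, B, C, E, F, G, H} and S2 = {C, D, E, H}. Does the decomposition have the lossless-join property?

Common attributes: S1 ∩ S2 = {C, E, H}.
Closure of {C, E, H}: E → G applies, adding G; G, H → B applies, adding B; C → D, H applies, adding D. So (C, E, H)⁺ = {B, C, D, E, G, H}.
This closure contains every attribute of S2, so S1 ∩ S2 → S2. The join is lossless.

Yes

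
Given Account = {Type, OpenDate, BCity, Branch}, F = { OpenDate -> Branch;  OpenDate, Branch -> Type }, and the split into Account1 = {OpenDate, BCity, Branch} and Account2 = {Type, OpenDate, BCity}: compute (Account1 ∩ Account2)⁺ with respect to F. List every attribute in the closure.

Type, OpenDate, BCity, Branch

Account1 ∩ Account2 = {OpenDate, BCity}.
OpenDate → Branch applies, adding Branch
OpenDate, Branch → Type applies, adding Type
Closure: {Type, OpenDate, BCity, Branch}.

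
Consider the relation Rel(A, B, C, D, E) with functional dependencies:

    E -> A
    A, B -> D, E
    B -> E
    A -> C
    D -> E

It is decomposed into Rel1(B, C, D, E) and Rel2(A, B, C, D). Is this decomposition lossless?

Yes

Common attributes: Rel1 ∩ Rel2 = {B, C, D}.
Closure of {B, C, D}: B → E applies, adding E; E → A applies, adding A. So (B, C, D)⁺ = {A, B, C, D, E}.
This closure contains every attribute of Rel1, so Rel1 ∩ Rel2 → Rel1. The join is lossless.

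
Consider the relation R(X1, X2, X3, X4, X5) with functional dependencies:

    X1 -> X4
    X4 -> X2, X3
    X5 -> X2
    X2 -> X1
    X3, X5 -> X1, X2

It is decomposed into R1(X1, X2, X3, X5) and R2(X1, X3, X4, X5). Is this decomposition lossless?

Yes

Common attributes: R1 ∩ R2 = {X1, X3, X5}.
Closure of {X1, X3, X5}: X1 → X4 applies, adding X4; X4 → X2, X3 applies, adding X2. So (X1, X3, X5)⁺ = {X1, X2, X3, X4, X5}.
This closure contains every attribute of R1, so R1 ∩ R2 → R1. The join is lossless.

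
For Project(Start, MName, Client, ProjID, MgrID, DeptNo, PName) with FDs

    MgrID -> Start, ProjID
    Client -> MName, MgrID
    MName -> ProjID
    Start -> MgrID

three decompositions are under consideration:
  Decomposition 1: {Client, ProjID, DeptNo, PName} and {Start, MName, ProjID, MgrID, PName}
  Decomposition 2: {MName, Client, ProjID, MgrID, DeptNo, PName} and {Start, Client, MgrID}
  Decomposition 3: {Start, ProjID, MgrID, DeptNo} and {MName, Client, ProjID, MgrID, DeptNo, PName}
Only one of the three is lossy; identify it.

Decomposition 1

Decomposition 1: common = {ProjID, PName}, closure = {ProjID, PName} → lossy.
Decomposition 2: common = {Client, MgrID}, closure = {Start, MName, Client, ProjID, MgrID} → lossless.
Decomposition 3: common = {ProjID, MgrID, DeptNo}, closure = {Start, ProjID, MgrID, DeptNo} → lossless.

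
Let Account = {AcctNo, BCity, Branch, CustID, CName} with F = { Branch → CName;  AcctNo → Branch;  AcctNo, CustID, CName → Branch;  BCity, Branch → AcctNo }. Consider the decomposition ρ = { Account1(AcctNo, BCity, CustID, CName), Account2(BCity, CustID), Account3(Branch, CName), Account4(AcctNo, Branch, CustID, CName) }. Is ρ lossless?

Chase test. Columns are AcctNo, BCity, Branch, CustID, CName; row i has aⱼ where attribute j ∈ Accounti, else bᵢⱼ.
Initial tableau (one row per fragment):
  row 1: a1 a2 b13 a4 a5
  row 2: b21 a2 b23 a4 b25
  row 3: b31 b32 a3 b34 a5
  row 4: a1 b42 a3 a4 a5
Rows 1 and 4 agree on AcctNo; apply AcctNo→Branch and equate their Branch entries.
Row 1 is now all distinguished symbols — the join is lossless.

Yes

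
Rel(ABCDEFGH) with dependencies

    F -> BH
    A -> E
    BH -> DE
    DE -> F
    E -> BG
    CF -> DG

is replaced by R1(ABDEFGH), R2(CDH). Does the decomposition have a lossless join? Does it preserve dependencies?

Lossless test: (DH)⁺ = {DH}, which is a superkey of neither fragment — lossy.
Dependency preservation: CF → DG is not contained in any single fragment, but the restricted closure of its left-hand side across the fragments still reaches the right-hand side; the remaining FDs each lie inside some fragment. All dependencies are preserved.

lossy but dependency-preserving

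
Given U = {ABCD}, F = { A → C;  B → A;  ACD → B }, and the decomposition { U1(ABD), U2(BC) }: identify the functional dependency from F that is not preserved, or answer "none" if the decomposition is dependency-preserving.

A → C

Check A → C: no single fragment contains all of {AC}, and the restricted closure of {A} across the fragments never reaches {C}.
B → A is preserved.
ACD → B is preserved.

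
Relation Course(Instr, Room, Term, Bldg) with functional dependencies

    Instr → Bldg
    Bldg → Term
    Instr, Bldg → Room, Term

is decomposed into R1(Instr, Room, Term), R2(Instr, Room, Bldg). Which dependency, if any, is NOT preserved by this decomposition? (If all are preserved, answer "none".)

Check Bldg → Term: no single fragment contains all of {Term, Bldg}, and the restricted closure of {Bldg} across the fragments never reaches {Term}.
Instr → Bldg is preserved.
Instr, Bldg → Room, Term is preserved.

Bldg → Term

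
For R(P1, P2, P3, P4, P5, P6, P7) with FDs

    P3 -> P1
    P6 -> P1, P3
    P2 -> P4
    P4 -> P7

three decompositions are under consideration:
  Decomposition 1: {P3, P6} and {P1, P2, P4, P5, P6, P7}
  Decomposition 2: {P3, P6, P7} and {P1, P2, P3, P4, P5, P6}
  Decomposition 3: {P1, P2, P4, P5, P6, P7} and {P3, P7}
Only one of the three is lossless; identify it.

Decomposition 1: common = {P6}, closure = {P1, P3, P6} → lossless.
Decomposition 2: common = {P3, P6}, closure = {P1, P3, P6} → lossy.
Decomposition 3: common = {P7}, closure = {P7} → lossy.

Decomposition 1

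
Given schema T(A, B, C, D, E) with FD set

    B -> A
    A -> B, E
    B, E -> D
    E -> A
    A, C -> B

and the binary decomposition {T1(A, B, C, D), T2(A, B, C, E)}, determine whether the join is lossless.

Yes

Common attributes: T1 ∩ T2 = {A, B, C}.
Closure of {A, B, C}: A → B, E applies, adding E; B, E → D applies, adding D. So (A, B, C)⁺ = {A, B, C, D, E}.
This closure contains every attribute of T1, so T1 ∩ T2 → T1. The join is lossless.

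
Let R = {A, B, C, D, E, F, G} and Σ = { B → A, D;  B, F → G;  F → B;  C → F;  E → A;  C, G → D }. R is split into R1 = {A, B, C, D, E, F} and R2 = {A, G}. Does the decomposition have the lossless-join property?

No

Common attributes: R1 ∩ R2 = {A}.
No dependency enlarges {A}, so (A)⁺ = {A}.
The closure contains neither all of R1 = {A, B, C, D, E, F} nor all of R2 = {A, G}, so the common attributes are not a superkey of either fragment. The join is lossy.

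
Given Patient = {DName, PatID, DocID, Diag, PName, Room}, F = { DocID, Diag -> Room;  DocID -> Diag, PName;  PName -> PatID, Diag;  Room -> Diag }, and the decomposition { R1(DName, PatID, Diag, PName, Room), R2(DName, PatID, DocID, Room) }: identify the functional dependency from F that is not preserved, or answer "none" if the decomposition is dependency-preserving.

DocID -> Diag, PName

Check DocID → Diag, PName: no single fragment contains all of {DocID, Diag, PName}, and the restricted closure of {DocID} across the fragments never reaches {Diag, PName}.
DocID, Diag → Room is preserved.
PName → PatID, Diag is preserved.
Room → Diag is preserved.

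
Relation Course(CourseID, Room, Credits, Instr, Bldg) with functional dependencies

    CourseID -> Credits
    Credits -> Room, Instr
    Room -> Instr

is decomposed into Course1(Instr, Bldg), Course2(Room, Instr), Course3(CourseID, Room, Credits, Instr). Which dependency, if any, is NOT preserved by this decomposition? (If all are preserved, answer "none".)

none

CourseID → Credits lies within Course3.
Credits → Room, Instr lies within Course3.
Room → Instr lies within Course2.
Every dependency is enforceable on the fragments, so the decomposition is dependency-preserving.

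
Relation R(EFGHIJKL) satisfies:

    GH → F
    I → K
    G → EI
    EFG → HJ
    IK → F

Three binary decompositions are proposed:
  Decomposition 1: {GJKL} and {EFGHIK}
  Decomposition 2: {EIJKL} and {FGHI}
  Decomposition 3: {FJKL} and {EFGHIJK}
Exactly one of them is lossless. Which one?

Decomposition 1

Decomposition 1: common = {GK}, closure = {EFGHIJK} → lossless.
Decomposition 2: common = {I}, closure = {FIK} → lossy.
Decomposition 3: common = {FJK}, closure = {FJK} → lossy.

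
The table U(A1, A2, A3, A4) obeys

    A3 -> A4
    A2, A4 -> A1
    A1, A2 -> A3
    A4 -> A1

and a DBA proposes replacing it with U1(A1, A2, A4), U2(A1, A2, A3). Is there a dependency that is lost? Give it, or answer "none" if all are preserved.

Check A3 → A4: no single fragment contains all of {A3, A4}, and the restricted closure of {A3} across the fragments never reaches {A4}.
A2, A4 → A1 is preserved.
A1, A2 → A3 is preserved.
A4 → A1 is preserved.

A3 -> A4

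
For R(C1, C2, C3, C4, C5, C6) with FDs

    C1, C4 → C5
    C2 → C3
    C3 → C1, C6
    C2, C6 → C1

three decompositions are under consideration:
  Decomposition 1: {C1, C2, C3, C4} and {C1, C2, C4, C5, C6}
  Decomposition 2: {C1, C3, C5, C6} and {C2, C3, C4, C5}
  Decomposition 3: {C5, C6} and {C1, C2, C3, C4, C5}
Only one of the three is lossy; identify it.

Decomposition 3

Decomposition 1: common = {C1, C2, C4}, closure = {C1, C2, C3, C4, C5, C6} → lossless.
Decomposition 2: common = {C3, C5}, closure = {C1, C3, C5, C6} → lossless.
Decomposition 3: common = {C5}, closure = {C5} → lossy.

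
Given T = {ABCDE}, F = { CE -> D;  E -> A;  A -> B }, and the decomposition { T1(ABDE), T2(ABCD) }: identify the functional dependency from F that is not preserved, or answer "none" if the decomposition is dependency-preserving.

CE -> D

Check CE → D: no single fragment contains all of {CDE}, and the restricted closure of {CE} across the fragments never reaches {D}.
E → A is preserved.
A → B is preserved.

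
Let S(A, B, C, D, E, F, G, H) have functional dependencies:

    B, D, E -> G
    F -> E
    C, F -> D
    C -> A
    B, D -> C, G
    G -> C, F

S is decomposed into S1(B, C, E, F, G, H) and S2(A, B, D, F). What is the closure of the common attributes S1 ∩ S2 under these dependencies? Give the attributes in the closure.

B, E, F

S1 ∩ S2 = {B, F}.
F → E applies, adding E
Closure: {B, E, F}.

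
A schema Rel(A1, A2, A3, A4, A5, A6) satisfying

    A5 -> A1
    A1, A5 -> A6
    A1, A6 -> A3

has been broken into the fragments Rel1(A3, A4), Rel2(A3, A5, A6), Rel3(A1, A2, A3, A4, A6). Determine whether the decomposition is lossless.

No

Chase test. Columns are A1, A2, A3, A4, A5, A6; row i has aⱼ where attribute j ∈ Reli, else bᵢⱼ.
Initial tableau (one row per fragment):
  row 1: b11 b12 a3 a4 b15 b16
  row 2: b21 b22 a3 b24 a5 a6
  row 3: a1 a2 a3 a4 b35 a6
No row becomes fully distinguished — the join is lossy.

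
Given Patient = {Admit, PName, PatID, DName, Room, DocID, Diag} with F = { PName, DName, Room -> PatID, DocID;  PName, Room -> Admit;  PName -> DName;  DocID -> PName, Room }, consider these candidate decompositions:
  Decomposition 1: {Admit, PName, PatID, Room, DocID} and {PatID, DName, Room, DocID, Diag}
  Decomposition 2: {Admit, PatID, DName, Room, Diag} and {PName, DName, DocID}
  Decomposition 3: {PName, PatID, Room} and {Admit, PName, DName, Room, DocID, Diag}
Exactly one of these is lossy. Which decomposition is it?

Decomposition 2

Decomposition 1: common = {PatID, Room, DocID}, closure = {Admit, PName, PatID, DName, Room, DocID} → lossless.
Decomposition 2: common = {DName}, closure = {DName} → lossy.
Decomposition 3: common = {PName, Room}, closure = {Admit, PName, PatID, DName, Room, DocID} → lossless.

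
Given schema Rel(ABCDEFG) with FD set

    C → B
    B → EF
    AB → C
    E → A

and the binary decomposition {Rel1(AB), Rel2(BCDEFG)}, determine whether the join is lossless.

Yes

Common attributes: Rel1 ∩ Rel2 = {B}.
Closure of {B}: B → EF applies, adding EF; E → A applies, adding A; AB → C applies, adding C. So (B)⁺ = {ABCEF}.
This closure contains every attribute of Rel1, so Rel1 ∩ Rel2 → Rel1. The join is lossless.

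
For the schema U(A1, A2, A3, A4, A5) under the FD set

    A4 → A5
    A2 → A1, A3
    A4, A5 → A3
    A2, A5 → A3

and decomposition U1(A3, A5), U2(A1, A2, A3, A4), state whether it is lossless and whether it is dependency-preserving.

lossy and not dependency-preserving

Lossless test: (A3)⁺ = {A3}, which is a superkey of neither fragment — lossy.
Dependency preservation: the restricted closure of {A4} across the fragments never reaches {A5}, so A4 → A5 cannot be enforced without a join — not preserved.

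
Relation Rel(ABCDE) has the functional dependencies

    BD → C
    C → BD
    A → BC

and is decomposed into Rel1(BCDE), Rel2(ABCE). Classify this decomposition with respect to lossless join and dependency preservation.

Lossless test: (BCE)⁺ = {BCDE}, which contains all of one fragment — lossless.
Dependency preservation: every FD's attributes lie within a single fragment, so each can be enforced locally — preserved.

lossless and dependency-preserving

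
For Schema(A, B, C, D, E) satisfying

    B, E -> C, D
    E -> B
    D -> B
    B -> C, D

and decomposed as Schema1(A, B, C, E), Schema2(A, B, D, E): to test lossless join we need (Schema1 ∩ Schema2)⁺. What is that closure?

A, B, C, D, E

Schema1 ∩ Schema2 = {A, B, E}.
B, E → C, D applies, adding C, D
Closure: {A, B, C, D, E}.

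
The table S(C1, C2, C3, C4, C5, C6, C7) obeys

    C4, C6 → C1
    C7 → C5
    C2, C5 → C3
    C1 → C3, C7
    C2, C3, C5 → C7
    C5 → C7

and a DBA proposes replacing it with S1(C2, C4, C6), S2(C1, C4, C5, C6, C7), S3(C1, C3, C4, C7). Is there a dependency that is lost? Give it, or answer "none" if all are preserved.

C2, C5 → C3

Check C2, C5 → C3: no single fragment contains all of {C2, C3, C5}, and the restricted closure of {C2, C5} across the fragments never reaches {C3}.
C4, C6 → C1 is preserved.
C7 → C5 is preserved.
C1 → C3, C7 is preserved.
C2, C3, C5 → C7 is preserved.
C5 → C7 is preserved.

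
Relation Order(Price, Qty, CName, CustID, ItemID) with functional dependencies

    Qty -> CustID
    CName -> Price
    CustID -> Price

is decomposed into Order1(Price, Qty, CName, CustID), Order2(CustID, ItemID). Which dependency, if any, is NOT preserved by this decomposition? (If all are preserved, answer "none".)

Qty → CustID lies within Order1.
CName → Price lies within Order1.
CustID → Price lies within Order1.
Every dependency is enforceable on the fragments, so the decomposition is dependency-preserving.

none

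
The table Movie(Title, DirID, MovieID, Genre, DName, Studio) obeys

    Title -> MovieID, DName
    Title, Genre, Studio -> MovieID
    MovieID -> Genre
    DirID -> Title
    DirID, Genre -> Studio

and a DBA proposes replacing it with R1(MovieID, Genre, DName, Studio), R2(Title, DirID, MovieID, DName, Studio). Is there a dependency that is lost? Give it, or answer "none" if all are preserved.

none

Title → MovieID, DName lies within R2.
Title, Genre, Studio → MovieID: restricted closure across fragments reaches MovieID.
MovieID → Genre lies within R1.
DirID → Title lies within R2.
DirID, Genre → Studio: restricted closure across fragments reaches Studio.
Every dependency is enforceable on the fragments, so the decomposition is dependency-preserving.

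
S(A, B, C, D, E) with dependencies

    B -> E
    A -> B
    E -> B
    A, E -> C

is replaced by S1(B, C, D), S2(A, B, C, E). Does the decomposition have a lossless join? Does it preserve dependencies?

lossy but dependency-preserving

Lossless test: (B, C)⁺ = {B, C, E}, which is a superkey of neither fragment — lossy.
Dependency preservation: every FD's attributes lie within a single fragment, so each can be enforced locally — preserved.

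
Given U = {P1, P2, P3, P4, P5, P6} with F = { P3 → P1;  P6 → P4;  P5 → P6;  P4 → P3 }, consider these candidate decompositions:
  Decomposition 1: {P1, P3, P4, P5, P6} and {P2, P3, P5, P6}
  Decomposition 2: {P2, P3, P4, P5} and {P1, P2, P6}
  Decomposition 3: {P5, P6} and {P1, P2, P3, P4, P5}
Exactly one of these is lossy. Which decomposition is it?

Decomposition 1: common = {P3, P5, P6}, closure = {P1, P3, P4, P5, P6} → lossless.
Decomposition 2: common = {P2}, closure = {P2} → lossy.
Decomposition 3: common = {P5}, closure = {P1, P3, P4, P5, P6} → lossless.

Decomposition 2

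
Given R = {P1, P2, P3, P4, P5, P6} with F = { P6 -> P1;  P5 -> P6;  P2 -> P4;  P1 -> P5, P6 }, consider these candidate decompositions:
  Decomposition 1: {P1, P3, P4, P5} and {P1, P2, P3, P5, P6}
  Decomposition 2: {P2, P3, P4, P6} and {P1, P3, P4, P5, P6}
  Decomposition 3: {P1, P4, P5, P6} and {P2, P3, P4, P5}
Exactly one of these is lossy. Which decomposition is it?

Decomposition 1: common = {P1, P3, P5}, closure = {P1, P3, P5, P6} → lossy.
Decomposition 2: common = {P3, P4, P6}, closure = {P1, P3, P4, P5, P6} → lossless.
Decomposition 3: common = {P4, P5}, closure = {P1, P4, P5, P6} → lossless.

Decomposition 1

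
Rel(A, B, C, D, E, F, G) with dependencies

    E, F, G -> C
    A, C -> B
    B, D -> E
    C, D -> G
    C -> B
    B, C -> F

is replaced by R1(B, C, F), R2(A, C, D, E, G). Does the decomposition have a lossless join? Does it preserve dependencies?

lossless but not dependency-preserving

Lossless test: (C)⁺ = {B, C, F}, which contains all of one fragment — lossless.
Dependency preservation: the restricted closure of {E, F, G} across the fragments never reaches {C}, so E, F, G → C cannot be enforced without a join — not preserved.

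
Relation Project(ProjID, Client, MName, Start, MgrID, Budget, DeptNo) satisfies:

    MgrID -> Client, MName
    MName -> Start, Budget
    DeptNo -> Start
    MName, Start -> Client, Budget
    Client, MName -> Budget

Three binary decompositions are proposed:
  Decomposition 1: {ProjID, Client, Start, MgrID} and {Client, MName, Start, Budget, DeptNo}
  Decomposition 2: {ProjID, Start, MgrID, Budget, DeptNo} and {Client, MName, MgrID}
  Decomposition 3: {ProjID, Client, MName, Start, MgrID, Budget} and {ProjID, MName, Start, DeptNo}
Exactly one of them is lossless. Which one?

Decomposition 2

Decomposition 1: common = {Client, Start}, closure = {Client, Start} → lossy.
Decomposition 2: common = {MgrID}, closure = {Client, MName, Start, MgrID, Budget} → lossless.
Decomposition 3: common = {ProjID, MName, Start}, closure = {ProjID, Client, MName, Start, Budget} → lossy.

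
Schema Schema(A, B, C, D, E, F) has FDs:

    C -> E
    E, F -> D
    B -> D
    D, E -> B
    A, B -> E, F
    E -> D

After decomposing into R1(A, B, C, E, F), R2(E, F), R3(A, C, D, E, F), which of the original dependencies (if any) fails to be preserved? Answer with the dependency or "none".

B -> D

Check B → D: no single fragment contains all of {B, D}, and the restricted closure of {B} across the fragments never reaches {D}.
C → E is preserved.
E, F → D is preserved.
D, E → B is preserved.
A, B → E, F is preserved.
E → D is preserved.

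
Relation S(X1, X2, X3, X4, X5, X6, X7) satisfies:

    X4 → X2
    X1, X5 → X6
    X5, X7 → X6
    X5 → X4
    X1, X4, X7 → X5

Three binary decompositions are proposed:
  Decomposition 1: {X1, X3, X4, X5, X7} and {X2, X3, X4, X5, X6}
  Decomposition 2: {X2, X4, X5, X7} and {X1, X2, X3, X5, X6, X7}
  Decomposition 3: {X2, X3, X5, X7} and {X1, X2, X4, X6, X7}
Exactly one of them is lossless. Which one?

Decomposition 1: common = {X3, X4, X5}, closure = {X2, X3, X4, X5} → lossy.
Decomposition 2: common = {X2, X5, X7}, closure = {X2, X4, X5, X6, X7} → lossless.
Decomposition 3: common = {X2, X7}, closure = {X2, X7} → lossy.

Decomposition 2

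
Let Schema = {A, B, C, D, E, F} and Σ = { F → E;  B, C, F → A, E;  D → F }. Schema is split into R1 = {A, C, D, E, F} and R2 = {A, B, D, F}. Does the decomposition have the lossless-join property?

No

Common attributes: R1 ∩ R2 = {A, D, F}.
Closure of {A, D, F}: F → E applies, adding E. So (A, D, F)⁺ = {A, D, E, F}.
The closure contains neither all of R1 = {A, C, D, E, F} nor all of R2 = {A, B, D, F}, so the common attributes are not a superkey of either fragment. The join is lossy.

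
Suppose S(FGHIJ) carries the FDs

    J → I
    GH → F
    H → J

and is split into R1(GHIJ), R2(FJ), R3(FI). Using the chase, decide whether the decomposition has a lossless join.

No

Chase test. Columns are FGHIJ; row i has aⱼ where attribute j ∈ Ri, else bᵢⱼ.
Initial tableau (one row per fragment):
  row 1: b11 a2 a3 a4 a5
  row 2: a1 b22 b23 b24 a5
  row 3: a1 b32 b33 a4 b35
Rows 1 and 2 agree on J; apply J→I and equate their I entries.
No row becomes fully distinguished — the join is lossy.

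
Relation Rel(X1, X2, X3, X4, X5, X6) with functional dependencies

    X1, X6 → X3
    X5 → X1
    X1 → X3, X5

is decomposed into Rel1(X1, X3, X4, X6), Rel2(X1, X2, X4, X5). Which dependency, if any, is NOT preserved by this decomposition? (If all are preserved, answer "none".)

X1, X6 → X3 lies within Rel1.
X5 → X1 lies within Rel2.
X1 → X3, X5: restricted closure across fragments reaches X3, X5.
Every dependency is enforceable on the fragments, so the decomposition is dependency-preserving.

none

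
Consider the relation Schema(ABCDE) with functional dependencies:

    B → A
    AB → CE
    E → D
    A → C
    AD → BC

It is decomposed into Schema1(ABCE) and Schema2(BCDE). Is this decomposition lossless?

Yes

Common attributes: Schema1 ∩ Schema2 = {BCE}.
Closure of {BCE}: B → A applies, adding A; E → D applies, adding D. So (BCE)⁺ = {ABCDE}.
This closure contains every attribute of Schema1, so Schema1 ∩ Schema2 → Schema1. The join is lossless.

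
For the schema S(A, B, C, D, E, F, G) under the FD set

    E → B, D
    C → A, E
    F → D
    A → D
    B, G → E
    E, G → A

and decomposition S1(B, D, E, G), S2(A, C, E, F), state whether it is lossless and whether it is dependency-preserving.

lossy and not dependency-preserving

Lossless test: (E)⁺ = {B, D, E}, which is a superkey of neither fragment — lossy.
Dependency preservation: the restricted closure of {F} across the fragments never reaches {D}, so F → D cannot be enforced without a join — not preserved.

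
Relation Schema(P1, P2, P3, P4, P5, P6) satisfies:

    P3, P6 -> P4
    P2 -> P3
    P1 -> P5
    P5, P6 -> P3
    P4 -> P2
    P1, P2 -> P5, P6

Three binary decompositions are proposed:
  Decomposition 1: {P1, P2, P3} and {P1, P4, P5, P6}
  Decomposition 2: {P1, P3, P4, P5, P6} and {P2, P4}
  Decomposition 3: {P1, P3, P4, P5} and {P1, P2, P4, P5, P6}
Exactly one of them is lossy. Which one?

Decomposition 1: common = {P1}, closure = {P1, P5} → lossy.
Decomposition 2: common = {P4}, closure = {P2, P3, P4} → lossless.
Decomposition 3: common = {P1, P4, P5}, closure = {P1, P2, P3, P4, P5, P6} → lossless.

Decomposition 1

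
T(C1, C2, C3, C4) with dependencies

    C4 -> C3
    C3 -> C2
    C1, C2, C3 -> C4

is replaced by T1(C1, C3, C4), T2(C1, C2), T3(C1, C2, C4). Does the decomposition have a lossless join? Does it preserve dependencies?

lossless but not dependency-preserving

Lossless test (chase): Rows 1 and 3 agree on C4; apply C4→C3 and equate their C3 entries. Rows 1 and 3 agree on C3; apply C3→C2 and equate their C2 entries. Row 1 is now all distinguished symbols — the join is lossless.
Dependency preservation: the restricted closure of {C3} across the fragments never reaches {C2}, so C3 → C2 cannot be enforced without a join — not preserved.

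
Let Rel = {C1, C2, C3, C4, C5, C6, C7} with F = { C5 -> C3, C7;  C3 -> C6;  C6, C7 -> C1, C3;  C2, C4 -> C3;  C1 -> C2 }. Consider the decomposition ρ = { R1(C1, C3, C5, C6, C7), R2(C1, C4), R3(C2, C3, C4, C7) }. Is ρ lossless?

No

Chase test. Columns are C1, C2, C3, C4, C5, C6, C7; row i has aⱼ where attribute j ∈ Ri, else bᵢⱼ.
Initial tableau (one row per fragment):
  row 1: a1 b12 a3 b14 a5 a6 a7
  row 2: a1 b22 b23 a4 b25 b26 b27
  row 3: b31 a2 a3 a4 b35 b36 a7
Rows 1 and 3 agree on C3; apply C3→C6 and equate their C6 entries.
Rows 1 and 3 agree on C6, C7; apply C6, C7→C1, C3 and equate their C1, C3 entries.
Rows 1 and 2 agree on C1; apply C1→C2 and equate their C2 entries.
Rows 1 and 3 agree on C1; apply C1→C2 and equate their C2 entries.
Rows 2 and 3 agree on C2, C4; apply C2, C4→C3 and equate their C3 entries.
Rows 1 and 2 agree on C3; apply C3→C6 and equate their C6 entries.
No row becomes fully distinguished — the join is lossy.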